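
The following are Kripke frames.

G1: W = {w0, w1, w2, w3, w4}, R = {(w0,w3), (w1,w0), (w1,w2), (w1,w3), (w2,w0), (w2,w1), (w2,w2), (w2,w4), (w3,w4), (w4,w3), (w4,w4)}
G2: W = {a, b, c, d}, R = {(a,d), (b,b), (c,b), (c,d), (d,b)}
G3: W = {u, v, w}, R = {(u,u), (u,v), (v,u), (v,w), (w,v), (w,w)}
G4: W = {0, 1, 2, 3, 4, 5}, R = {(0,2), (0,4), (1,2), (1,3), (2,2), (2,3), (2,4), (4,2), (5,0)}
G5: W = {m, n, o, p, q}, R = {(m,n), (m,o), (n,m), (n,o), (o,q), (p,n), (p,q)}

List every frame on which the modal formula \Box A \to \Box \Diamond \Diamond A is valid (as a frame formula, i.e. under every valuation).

G3

Frame correspondent (Sahlqvist): \forall x \forall z (xRz \to \exists w (xRw \wedge z R^2 w)) — i.e. a generalized confluence (Geach) condition.
G1: fails — w1Rw0 but no w with w1Rw and w0R²w.
G2: fails — aRd but no w with aRw and dR²w.
G3: satisfies the condition.
G4: fails — 1R3 but no w with 1Rw and 3R²w.
G5: fails — mRo but no w with mRw and oR²w.
Valid on: G3.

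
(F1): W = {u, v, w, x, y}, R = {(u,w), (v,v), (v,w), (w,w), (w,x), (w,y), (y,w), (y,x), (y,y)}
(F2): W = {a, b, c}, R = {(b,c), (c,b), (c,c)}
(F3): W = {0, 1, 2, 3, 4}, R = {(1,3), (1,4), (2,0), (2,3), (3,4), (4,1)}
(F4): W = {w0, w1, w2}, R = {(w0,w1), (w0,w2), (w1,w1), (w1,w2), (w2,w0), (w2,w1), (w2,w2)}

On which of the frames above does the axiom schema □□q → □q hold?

Frame correspondent (Sahlqvist): ∀x ∀y (Rxy → ∃z (Rxz ∧ Rzy)) — i.e. density.
(F1): satisfies the condition.
(F2): satisfies the condition.
(F3): fails — R34 but no z with R3z and Rz4.
(F4): satisfies the condition.

(F1), (F2), (F4)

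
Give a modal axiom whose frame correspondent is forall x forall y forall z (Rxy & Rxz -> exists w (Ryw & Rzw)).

◇□r → □◇r

This is convergence; the standard corresponding axiom is .2: ◇□r → □◇r.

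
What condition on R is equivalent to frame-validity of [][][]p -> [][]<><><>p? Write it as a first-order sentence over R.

forall x forall z (x R^2 z -> exists w (x R^3 w & z R^3 w))

This is a Sahlqvist (Geach-type) schema ◇^0□^3p → □^2◇^3p.
Minimal-valuation argument: fix x; take any y with xR^0y and any z with xR^2z. Set V(p) to the set of worlds R-reachable from y in exactly 3 steps. Then □^3p holds at y, so the antecedent holds at x; validity forces ◇^3p at z, giving a w with zR^3w and yR^3w.
First-order correspondent: forall x forall z (x R^2 z -> exists w (x R^3 w & z R^3 w)).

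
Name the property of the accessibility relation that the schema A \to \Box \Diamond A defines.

symmetry

Suppose A→□◇A is valid. Take Rxy and set V(A)={x}. Then A at x, so □◇A at x, so ◇A at y, so some z with Ryz has A; z=x, i.e. Ryx.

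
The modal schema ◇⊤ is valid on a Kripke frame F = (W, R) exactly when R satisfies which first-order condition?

◇⊤ holds at w iff w has a successor, so frame-validity of ◇⊤ is exactly seriality. Equivalently via □φ → ◇φ:
Suppose □φ→◇φ is valid. At any x set V(φ)=W. Then □φ at x, so ◇φ at x, so x has a successor.

seriality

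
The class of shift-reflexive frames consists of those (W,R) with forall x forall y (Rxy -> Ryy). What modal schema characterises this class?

□(□q → q)

The condition is shift-reflexivity. The T□ schema □(□q → q) defines it.
Suppose □(□q→q) is valid. Take Rxy and set V(q)={w : Ryw}. Then at y, □q holds; since □(□q→q) at x, □q→q at y, so q at y, i.e. Ryy.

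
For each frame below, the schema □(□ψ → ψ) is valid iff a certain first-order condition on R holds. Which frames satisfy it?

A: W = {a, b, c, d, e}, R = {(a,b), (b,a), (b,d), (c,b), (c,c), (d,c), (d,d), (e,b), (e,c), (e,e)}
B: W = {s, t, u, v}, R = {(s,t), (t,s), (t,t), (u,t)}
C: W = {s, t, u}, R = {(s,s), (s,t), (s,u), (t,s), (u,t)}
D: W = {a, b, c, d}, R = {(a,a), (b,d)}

none

The schema corresponds to shift-reflexivity: ∀x ∀y (Rxy → Ryy).
A: fails — Reb but not Rbb.
B: fails — Rts but not Rss.
C: fails — Rut but not Rtt.
D: fails — Rbd but not Rdd.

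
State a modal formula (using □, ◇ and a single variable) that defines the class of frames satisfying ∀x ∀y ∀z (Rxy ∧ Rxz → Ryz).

The condition is the Euclidean property. The 5 schema ◇ψ → □◇ψ defines it.

◇ψ → □◇ψ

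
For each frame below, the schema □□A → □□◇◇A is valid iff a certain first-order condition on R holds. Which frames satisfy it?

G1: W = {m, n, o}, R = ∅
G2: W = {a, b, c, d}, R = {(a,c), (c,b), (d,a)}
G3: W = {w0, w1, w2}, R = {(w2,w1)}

This is the axiom for a generalized confluence (Geach) condition; its first-order frame correspondent is ∀x ∀z (xR²z → ∃w (xR²w ∧ zR²w)).
G1: condition met.
G2: fails — aR²b but no w with aR²w and bR²w.
G3: condition met.

G1, G3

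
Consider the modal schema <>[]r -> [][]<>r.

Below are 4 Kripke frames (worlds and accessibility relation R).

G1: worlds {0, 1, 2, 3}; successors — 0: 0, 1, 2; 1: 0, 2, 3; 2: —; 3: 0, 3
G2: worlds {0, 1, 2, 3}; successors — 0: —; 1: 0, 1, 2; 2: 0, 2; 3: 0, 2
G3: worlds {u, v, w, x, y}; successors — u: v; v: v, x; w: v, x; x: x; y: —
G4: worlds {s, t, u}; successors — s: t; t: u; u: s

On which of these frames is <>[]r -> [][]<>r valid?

G3

Frame correspondent (Sahlqvist): forall x forall y forall z ((xRy & x R^2 z) -> exists w (yRw & zRw)) — i.e. a generalized confluence (Geach) condition.
G1: fails — 0R0, 0R²2 but no w with 0Rw and 2Rw.
G2: fails — 1R0, 1R²0 but no w with 0Rw and 0Rw.
G3: holds.
G4: fails — sRt, sR²u but no w with tRw and uRw.
Valid on: G3.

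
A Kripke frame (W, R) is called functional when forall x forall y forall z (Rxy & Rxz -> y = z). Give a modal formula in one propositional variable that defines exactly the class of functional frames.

◇p → □p

A defining formula is ◇p → □p (the CD axiom).
Suppose ◇p→□p is valid. Take Rxy, Rxz and set V(p)={y}. Then ◇p at x, so □p at x, so p at z, i.e. z=y.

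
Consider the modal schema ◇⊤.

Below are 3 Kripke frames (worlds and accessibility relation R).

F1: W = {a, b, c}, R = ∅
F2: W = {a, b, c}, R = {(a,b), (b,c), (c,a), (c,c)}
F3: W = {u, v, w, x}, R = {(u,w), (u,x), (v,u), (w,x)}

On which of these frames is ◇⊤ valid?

F2

This is the axiom for seriality; its first-order frame correspondent is ∀x ∃y Rxy.
F1: fails — world a has no successor.
F2: condition met.
F3: fails — world x has no successor.
Valid on: F2.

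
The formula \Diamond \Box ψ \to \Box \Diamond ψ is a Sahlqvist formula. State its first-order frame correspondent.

This is the .2 axiom.
It corresponds to convergence: \forall x \forall y \forall z (Rxy \wedge Rxz \to \exists w (Ryw \wedge Rzw)).

convergence: \forall x \forall y \forall z (Rxy \wedge Rxz \to \exists w (Ryw \wedge Rzw))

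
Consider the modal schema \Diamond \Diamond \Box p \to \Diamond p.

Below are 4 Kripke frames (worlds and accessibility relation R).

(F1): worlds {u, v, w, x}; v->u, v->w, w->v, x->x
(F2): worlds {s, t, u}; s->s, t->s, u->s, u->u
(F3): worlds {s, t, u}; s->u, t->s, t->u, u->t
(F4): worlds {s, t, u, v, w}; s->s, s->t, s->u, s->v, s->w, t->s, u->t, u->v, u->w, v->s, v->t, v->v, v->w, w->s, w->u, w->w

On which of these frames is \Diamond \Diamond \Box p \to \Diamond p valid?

Frame correspondent (Sahlqvist): \forall x \forall y (x R^2 y \to \exists w (yRw \wedge xRw)) — i.e. a generalized confluence (Geach) condition.
(F1): fails — wR²u but no t with uRt and wRt.
(F2): condition met.
(F3): fails — tR²u but no w with uRw and tRw.
(F4): fails — tR²u but no w* with uRw* and tRw*.

(F2)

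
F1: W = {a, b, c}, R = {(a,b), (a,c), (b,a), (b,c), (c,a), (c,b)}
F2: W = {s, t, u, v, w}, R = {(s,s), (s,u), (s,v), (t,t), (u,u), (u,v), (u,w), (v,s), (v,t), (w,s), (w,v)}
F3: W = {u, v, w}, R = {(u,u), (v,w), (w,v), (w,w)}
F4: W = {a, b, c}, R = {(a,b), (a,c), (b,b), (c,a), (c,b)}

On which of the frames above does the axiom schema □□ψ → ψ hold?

F1, F3, F4

This is the axiom for a generalized confluence (Geach) condition; its first-order frame correspondent is ∀x ∃w (xR²w ∧ x = w).
F1: condition met.
F2: fails — at w but no w* with wR²w* and w=w*.
F3: condition met.
F4: condition met.
Valid on: F1, F3, F4.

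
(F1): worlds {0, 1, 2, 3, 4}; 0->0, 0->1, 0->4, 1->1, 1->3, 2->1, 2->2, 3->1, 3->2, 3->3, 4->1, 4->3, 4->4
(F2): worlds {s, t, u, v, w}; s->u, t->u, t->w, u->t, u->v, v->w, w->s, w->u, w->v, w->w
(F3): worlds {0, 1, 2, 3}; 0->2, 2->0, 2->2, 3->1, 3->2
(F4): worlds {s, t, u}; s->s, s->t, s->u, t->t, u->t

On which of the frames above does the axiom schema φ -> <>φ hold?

(F1)

Frame correspondent (Sahlqvist): forall x Rxx — i.e. reflexivity.
(F1): condition met.
(F2): fails — world s does not see itself.
(F3): fails — world 0 does not see itself.
(F4): fails — world u does not see itself.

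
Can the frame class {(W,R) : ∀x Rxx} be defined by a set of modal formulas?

Yes: it is reflexivity, defined by the T schema □q → q.
Suppose □q→q is valid. At any x set V(q)={w : Rxw}. Then □q holds at x, so q holds at x, i.e. Rxx.

Yes — defined by □q → q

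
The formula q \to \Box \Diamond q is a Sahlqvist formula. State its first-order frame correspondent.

symmetry: \forall x \forall y (Rxy \to Ryx)

Suppose q→□◇q is valid. Take Rxy and set V(q)={x}. Then q at x, so □◇q at x, so ◇q at y, so some z with Ryz has q; z=x, i.e. Ryx.
The converse is a direct semantic check.
Frame condition: \forall x \forall y (Rxy \to Ryx).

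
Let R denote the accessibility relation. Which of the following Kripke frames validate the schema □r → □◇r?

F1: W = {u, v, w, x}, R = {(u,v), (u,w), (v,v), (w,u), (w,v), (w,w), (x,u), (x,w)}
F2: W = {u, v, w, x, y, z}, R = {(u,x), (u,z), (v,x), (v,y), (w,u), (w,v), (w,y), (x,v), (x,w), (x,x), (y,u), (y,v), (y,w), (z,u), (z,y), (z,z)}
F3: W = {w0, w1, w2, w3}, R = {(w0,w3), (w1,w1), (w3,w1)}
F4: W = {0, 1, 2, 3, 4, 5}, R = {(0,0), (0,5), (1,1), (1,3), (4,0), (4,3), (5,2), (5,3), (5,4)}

F1

Frame correspondent (Sahlqvist): ∀x ∀z (xRz → ∃w (xRw ∧ zRw)) — i.e. a generalized confluence (Geach) condition.
F1: condition met.
F2: fails — vRy but no t with vRt and yRt.
F3: fails — w0Rw3 but no w with w0Rw and w3Rw.
F4: fails — 0R5 but no w with 0Rw and 5Rw.
Valid on: F1.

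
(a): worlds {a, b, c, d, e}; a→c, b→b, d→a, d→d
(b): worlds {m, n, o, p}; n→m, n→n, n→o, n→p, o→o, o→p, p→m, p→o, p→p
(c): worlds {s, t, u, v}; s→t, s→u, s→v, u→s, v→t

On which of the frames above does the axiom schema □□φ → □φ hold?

The schema corresponds to density: ∀x ∀y (Rxy → ∃z (Rxz ∧ Rzy)).
(a): fails — Rac but no z with Raz and Rzc.
(b): satisfies the condition.
(c): fails — Rus but no z with Ruz and Rzs.
Valid on: (b).

(b)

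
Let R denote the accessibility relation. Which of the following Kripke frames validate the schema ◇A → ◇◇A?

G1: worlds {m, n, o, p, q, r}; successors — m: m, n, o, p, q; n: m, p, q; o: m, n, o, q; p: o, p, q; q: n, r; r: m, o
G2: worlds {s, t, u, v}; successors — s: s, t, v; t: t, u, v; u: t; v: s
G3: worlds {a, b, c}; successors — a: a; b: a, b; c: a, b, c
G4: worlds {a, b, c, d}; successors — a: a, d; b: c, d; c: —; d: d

G2, G3

The schema corresponds to a generalized confluence (Geach) condition: ∀x ∀y (xRy → ∃w (y = w ∧ xR²w)).
G1: fails — qRn but no w with n=w and qR²w.
G2: ✓.
G3: ✓.
G4: fails — bRc but no w with c=w and bR²w.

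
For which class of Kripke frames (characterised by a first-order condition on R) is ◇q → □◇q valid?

Suppose ◇q→□◇q is valid. Take Rxy, Rxz and set V(q)={y}. Then ◇q at x, so □◇q at x, so ◇q at z, so some w with Rzw has q; w=y, i.e. Rzy. By symmetry of the argument, Ryz.

the Euclidean property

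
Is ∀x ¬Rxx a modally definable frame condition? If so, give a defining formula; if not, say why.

If a class were modally definable it would be closed under surjective bounded morphisms (Goldblatt–Thomason).
The 3-cycle (worlds s,t,u with s→t→u→s) is irreflexive, and the map sending every world to a single reflexive point • is a surjective bounded morphism (forth: every edge maps to (•,•); back: every world has a successor). So any modal formula valid on the 3-cycle is also valid on the reflexive point, which is not irreflexive.
So the class is not modally definable.

No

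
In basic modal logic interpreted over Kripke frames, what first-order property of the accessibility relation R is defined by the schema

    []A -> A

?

reflexivity: forall x Rxx

Suppose □A→A is valid. At any x set V(A)={w : Rxw}. Then □A holds at x, so A holds at x, i.e. Rxx.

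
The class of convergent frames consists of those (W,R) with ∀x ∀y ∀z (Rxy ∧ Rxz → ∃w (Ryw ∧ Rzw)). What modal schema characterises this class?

The condition is convergence. The .2 schema ◇□ψ → □◇ψ defines it.
Suppose ◇□ψ→□◇ψ is valid. Take Rxy, Rxz and set V(ψ)={w : Ryw}. Then □ψ at y so ◇□ψ at x, so □◇ψ at x, so ◇ψ at z, giving w with Rzw and Ryw.

◇□ψ → □◇ψ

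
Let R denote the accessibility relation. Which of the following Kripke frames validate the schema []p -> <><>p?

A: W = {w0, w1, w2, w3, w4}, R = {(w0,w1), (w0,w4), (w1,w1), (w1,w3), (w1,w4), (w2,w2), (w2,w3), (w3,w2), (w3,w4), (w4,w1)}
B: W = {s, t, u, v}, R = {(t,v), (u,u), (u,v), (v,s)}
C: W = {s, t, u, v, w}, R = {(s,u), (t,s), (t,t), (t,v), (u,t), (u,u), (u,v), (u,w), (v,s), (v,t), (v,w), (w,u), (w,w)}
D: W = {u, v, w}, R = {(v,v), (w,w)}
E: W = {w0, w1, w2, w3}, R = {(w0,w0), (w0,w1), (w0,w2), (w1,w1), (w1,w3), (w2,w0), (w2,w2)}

A, C

Frame correspondent (Sahlqvist): forall x exists w (xRw & x R^2 w) — i.e. a generalized confluence (Geach) condition.
A: holds.
B: fails — at s but no w with sRw and sR²w.
C: holds.
D: fails — at u but no t with uRt and uR²t.
E: fails — at w3 but no w with w3Rw and w3R²w.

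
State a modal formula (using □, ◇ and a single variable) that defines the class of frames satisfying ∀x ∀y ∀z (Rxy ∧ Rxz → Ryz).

◇r → □◇r

A defining formula is ◇r → □◇r (the 5 axiom).
Suppose ◇r→□◇r is valid. Take Rxy, Rxz and set V(r)={y}. Then ◇r at x, so □◇r at x, so ◇r at z, so some w with Rzw has r; w=y, i.e. Rzy. By symmetry of the argument, Ryz.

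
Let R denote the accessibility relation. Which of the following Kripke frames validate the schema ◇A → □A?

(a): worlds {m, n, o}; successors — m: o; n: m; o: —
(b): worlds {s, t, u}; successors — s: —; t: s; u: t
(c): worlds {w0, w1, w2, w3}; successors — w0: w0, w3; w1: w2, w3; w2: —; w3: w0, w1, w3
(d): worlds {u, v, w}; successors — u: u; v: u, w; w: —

(a), (b)

The schema corresponds to partial functionality: ∀x ∀y ∀z (Rxy ∧ Rxz → y = z).
(a): condition met.
(b): condition met.
(c): fails — w0 sees both w0 and w3.
(d): fails — v sees both u and w.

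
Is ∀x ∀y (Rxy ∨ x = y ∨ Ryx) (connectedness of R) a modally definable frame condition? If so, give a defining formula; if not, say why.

If a class were modally definable it would be closed under disjoint unions (Goldblatt–Thomason).
Take 4 disjoint single-world reflexive frames: each is trivially connected, but their disjoint union has 4 worlds with no edge between distinct components, so it is not connected.
Hence connectedness of R is not modally definable.

No — not modally definable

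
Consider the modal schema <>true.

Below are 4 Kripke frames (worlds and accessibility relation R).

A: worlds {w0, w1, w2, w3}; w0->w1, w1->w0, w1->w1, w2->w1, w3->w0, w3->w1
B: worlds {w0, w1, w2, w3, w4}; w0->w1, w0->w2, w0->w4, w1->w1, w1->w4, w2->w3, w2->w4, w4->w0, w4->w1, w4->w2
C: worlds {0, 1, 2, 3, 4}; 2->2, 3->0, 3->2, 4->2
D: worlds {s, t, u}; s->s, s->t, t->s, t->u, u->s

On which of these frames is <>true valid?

The schema corresponds to seriality: forall x exists y Rxy.
A: ✓.
B: fails — world w3 has no successor.
C: fails — world 0 has no successor.
D: ✓.

A, D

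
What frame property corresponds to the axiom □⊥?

□⊥ is valid iff no world has any successor (otherwise □⊥ fails at any world with one).
The converse is a direct semantic check.
Frame condition: ∀x ∀y ¬Rxy.

emptiness of R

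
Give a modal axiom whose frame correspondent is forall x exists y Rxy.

The condition is seriality. The D schema □q → ◇q defines it.
Suppose □q→◇q is valid. At any x set V(q)=W. Then □q at x, so ◇q at x, so x has a successor.

□q → ◇q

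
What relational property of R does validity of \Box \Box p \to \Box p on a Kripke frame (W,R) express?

density: \forall x \forall y (Rxy \to \exists z (Rxz \wedge Rzy))

This schema is the C4 axiom.
It corresponds to density: \forall x \forall y (Rxy \to \exists z (Rxz \wedge Rzy)).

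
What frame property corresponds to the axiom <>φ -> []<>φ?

the Euclidean property: forall x forall y forall z (Rxy & Rxz -> Ryz)

Suppose ◇φ→□◇φ is valid. Take Rxy, Rxz and set V(φ)={y}. Then ◇φ at x, so □◇φ at x, so ◇φ at z, so some w with Rzw has φ; w=y, i.e. Rzy. By symmetry of the argument, Ryz.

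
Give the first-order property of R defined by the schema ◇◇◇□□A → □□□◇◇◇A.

∀x ∀y ∀z ((xR³y ∧ xR³z) → ∃w (yR²w ∧ zR³w))

This is a Sahlqvist (Geach-type) schema ◇^3□^2A → □^3◇^3A.
First-order correspondent: ∀x ∀y ∀z ((xR³y ∧ xR³z) → ∃w (yR²w ∧ zR³w)).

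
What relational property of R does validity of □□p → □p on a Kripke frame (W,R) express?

Suppose □□p→□p is valid. Take Rxy and set V(p)={w : xR²w}. Then □□p at x, so □p at x, so p at y, i.e. ∃z(Rxz∧Rzy).
Conversely, on a frame with density the schema holds at every world under every valuation.
Frame condition: ∀x ∀y (Rxy → ∃z (Rxz ∧ Rzy)).

Density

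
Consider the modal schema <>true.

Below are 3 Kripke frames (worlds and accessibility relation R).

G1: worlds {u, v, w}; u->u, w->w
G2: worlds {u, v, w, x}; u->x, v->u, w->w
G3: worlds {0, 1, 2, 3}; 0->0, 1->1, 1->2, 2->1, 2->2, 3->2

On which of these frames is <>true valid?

Frame correspondent (Sahlqvist): forall x exists y Rxy — i.e. seriality.
G1: fails — world v has no successor.
G2: fails — world x has no successor.
G3: ✓.
Valid on: G3.

G3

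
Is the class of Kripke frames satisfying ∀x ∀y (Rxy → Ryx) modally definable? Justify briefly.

This is a Sahlqvist condition; the B axiom q → □◇q defines it.

Yes, by q → □◇q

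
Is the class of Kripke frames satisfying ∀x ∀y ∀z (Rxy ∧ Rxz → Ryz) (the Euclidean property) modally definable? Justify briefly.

The condition is the Euclidean property. A defining modal formula is ◇r → □◇r.
Suppose ◇r→□◇r is valid. Take Rxy, Rxz and set V(r)={y}. Then ◇r at x, so □◇r at x, so ◇r at z, so some w with Rzw has r; w=y, i.e. Rzy. By symmetry of the argument, Ryz.

Yes — defined by ◇r → □◇r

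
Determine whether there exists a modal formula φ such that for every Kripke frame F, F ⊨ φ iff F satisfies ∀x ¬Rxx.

Not modally definable

Modal frame validity is preserved under surjective bounded morphisms.
The 5-cycle (worlds 0,1,2,3,4 with 0→1→2→3→4→0) is irreflexive, and the map sending every world to a single reflexive point • is a surjective bounded morphism (forth: every edge maps to (•,•); back: every world has a successor). So any modal formula valid on the 5-cycle is also valid on the reflexive point, which is not irreflexive.
So no modal formula (or set of formulas) defines exactly the irreflexive frames.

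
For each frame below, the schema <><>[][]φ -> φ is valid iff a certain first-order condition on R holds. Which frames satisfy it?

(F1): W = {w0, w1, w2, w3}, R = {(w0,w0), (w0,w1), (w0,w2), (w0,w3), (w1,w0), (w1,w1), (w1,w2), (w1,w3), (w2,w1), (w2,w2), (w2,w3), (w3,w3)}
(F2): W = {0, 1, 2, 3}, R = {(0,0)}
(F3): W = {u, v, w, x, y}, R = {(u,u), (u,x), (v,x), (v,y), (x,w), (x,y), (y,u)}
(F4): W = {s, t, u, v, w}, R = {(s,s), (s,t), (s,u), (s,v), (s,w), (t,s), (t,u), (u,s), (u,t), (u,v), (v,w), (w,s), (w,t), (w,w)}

Frame correspondent (Sahlqvist): forall x forall y (x R^2 y -> exists w (y R^2 w & x = w)) — i.e. a generalized confluence (Geach) condition.
(F1): fails — w0R²w3 but no w with w3R²w and w0=w.
(F2): holds.
(F3): fails — uR²w but no t with wR²t and u=t.
(F4): fails — uR²v but no w* with vR²w* and u=w*.
Valid on: (F2).

(F2)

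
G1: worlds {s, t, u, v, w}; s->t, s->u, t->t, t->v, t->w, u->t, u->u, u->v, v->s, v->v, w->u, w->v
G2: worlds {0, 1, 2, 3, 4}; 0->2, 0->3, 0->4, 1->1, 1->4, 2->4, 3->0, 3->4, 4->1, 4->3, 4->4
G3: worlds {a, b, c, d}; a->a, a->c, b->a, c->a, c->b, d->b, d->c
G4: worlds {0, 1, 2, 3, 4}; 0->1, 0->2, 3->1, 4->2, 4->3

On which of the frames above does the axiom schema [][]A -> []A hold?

G1

The schema corresponds to density: forall x forall y (Rxy -> exists z (Rxz & Rzy)).
G1: condition met.
G2: fails — R02 but no z with R0z and Rz2.
G3: fails — Rdc but no z with Rdz and Rzc.
G4: fails — R31 but no z with R3z and Rz1.
Valid on: G1.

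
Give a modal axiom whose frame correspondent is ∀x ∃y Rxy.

□ψ → ◇ψ

A defining formula is □ψ → ◇ψ (the D axiom).
Suppose □ψ→◇ψ is valid. At any x set V(ψ)=W. Then □ψ at x, so ◇ψ at x, so x has a successor.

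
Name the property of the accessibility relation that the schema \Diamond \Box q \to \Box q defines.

Replacing q by ¬q and contraposing gives the equivalent schema ◇q → □◇q.
Suppose ◇q→□◇q is valid. Take Rxy, Rxz and set V(q)={y}. Then ◇q at x, so □◇q at x, so ◇q at z, so some w with Rzw has q; w=y, i.e. Rzy. By symmetry of the argument, Ryz.
The converse is a direct semantic check.
So the correspondent is the Euclidean property.

the Euclidean property: \forall x \forall y \forall z (Rxy \wedge Rxz \to Ryz)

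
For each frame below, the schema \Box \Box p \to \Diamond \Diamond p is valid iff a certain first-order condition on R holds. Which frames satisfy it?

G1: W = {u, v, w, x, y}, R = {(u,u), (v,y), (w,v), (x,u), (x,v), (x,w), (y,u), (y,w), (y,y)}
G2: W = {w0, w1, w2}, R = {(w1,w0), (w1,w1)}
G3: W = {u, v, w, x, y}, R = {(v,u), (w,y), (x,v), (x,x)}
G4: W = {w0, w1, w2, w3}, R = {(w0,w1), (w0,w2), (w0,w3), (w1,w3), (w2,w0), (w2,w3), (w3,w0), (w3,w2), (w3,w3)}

G1, G4

This is the axiom for a generalized confluence (Geach) condition; its first-order frame correspondent is \forall x \exists w (x R^2 w \wedge x R^2 w).
G1: satisfies the condition.
G2: fails — at w0 but no w with w0R²w and w0R²w.
G3: fails — at u but no t with uR²t and uR²t.
G4: satisfies the condition.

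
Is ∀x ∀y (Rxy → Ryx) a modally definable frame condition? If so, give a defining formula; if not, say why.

Yes, by p → □◇p

This is a Sahlqvist condition; the B axiom p → □◇p defines it.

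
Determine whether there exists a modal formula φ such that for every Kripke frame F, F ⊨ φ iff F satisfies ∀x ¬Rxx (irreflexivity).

Any modally definable frame class is closed under surjective bounded morphisms.
The 2-cycle (worlds a,b with a→b→a) is irreflexive, and the map sending every world to a single reflexive point • is a surjective bounded morphism (forth: every edge maps to (•,•); back: every world has a successor). So any modal formula valid on the 2-cycle is also valid on the reflexive point, which is not irreflexive.
So the class is not modally definable.

No — not modally definable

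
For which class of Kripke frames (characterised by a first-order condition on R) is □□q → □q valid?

Suppose □□q→□q is valid. Take Rxy and set V(q)={w : xR²w}. Then □□q at x, so □q at x, so q at y, i.e. ∃z(Rxz∧Rzy).
Conversely, any frame satisfying ∀x ∀y (Rxy → ∃z (Rxz ∧ Rzy)) validates the schema.
So the correspondent is density.

Density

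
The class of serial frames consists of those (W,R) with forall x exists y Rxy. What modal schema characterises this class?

A defining formula is □s → ◇s (the D axiom).

□s → ◇s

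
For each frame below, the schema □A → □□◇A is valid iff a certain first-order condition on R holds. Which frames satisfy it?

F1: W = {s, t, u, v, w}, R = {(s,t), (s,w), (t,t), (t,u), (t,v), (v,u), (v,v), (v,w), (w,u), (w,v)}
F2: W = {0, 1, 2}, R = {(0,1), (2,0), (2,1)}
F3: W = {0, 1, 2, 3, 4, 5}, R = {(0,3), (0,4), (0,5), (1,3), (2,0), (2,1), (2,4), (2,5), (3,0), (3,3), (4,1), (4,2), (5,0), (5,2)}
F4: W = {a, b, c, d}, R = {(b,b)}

F4

This is the axiom for a generalized confluence (Geach) condition; its first-order frame correspondent is ∀x ∀z (xR²z → ∃w (xRw ∧ zRw)).
F1: fails — sR²u but no w* with sRw* and uRw*.
F2: fails — 2R²1 but no w with 2Rw and 1Rw.
F3: fails — 2R²1 but no w with 2Rw and 1Rw.
F4: ✓.
Valid on: F4.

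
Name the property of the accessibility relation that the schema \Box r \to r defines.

reflexivity

This schema is the T axiom.
Its frame correspondent is reflexivity — \forall x Rxx.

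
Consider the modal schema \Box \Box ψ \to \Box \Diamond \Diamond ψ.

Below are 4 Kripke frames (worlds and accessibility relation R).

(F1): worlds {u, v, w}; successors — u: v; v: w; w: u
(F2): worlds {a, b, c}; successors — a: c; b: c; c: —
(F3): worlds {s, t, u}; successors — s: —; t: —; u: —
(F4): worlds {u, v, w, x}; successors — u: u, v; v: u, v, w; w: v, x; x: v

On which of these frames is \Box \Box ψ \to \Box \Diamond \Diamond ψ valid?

This is the axiom for a generalized confluence (Geach) condition; its first-order frame correspondent is \forall x \forall z (xRz \to \exists w (x R^2 w \wedge z R^2 w)).
(F1): fails — uRv but no t with uR²t and vR²t.
(F2): fails — aRc but no w with aR²w and cR²w.
(F3): ✓.
(F4): ✓.
Valid on: (F3), (F4).

(F3), (F4)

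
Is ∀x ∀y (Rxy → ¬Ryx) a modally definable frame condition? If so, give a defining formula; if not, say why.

Any modally definable frame class is closed under surjective bounded morphisms.
The 4-cycle (worlds w0,w1,w2,w3 with w0→w1→w2→w3→w0) is asymmetric. Mapping every world to a single reflexive point • is a surjective bounded morphism, and the reflexive point is not asymmetric (R•• but asymmetry requires ¬R••).
So no modal formula (or set of formulas) defines exactly the asymmetric frames.

No — not modally definable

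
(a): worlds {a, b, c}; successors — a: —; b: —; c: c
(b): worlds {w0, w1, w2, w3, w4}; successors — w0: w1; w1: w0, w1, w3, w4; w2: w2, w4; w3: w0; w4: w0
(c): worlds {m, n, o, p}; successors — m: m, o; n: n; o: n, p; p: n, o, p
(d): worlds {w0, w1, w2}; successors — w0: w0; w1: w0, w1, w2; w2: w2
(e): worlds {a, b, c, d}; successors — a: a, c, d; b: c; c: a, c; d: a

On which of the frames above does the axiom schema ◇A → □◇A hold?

The schema corresponds to the Euclidean property: ∀x ∀y ∀z (Rxy ∧ Rxz → Ryz).
(a): ✓.
(b): fails — Rw1w0 and Rw1w0 but not Rw0w0.
(c): fails — Rmo and Rmo but not Roo.
(d): fails — Rw1w2 and Rw1w1 but not Rw2w1.
(e): fails — Rac and Rad but not Rcd.

(a)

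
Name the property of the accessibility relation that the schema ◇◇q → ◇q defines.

transitivity: ∀x ∀y ∀z (Rxy ∧ Ryz → Rxz)

Equivalently (dual form): □q → □□q.
Suppose □q→□□q is valid. Take Rxy, Ryz and set V(q)={w : Rxw}. Then □q at x, so □□q at x, so □q at y, so q at z, i.e. Rxz.
The converse is a direct semantic check.
So the correspondent is transitivity.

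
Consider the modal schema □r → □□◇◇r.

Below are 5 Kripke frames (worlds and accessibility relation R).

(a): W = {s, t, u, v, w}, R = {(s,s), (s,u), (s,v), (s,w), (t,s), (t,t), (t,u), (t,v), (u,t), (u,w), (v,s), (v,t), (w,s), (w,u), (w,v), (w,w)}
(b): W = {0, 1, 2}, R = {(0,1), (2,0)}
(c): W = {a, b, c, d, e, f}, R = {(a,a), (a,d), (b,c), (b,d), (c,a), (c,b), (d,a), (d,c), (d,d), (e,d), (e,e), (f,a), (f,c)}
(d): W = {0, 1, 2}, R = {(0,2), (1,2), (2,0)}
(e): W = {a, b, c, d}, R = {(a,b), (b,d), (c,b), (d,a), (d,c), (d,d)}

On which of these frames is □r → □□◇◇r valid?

Frame correspondent (Sahlqvist): ∀x ∀z (xR²z → ∃w (xRw ∧ zR²w)) — i.e. a generalized confluence (Geach) condition.
(a): holds.
(b): fails — 2R²1 but no w with 2Rw and 1R²w.
(c): holds.
(d): fails — 0R²0 but no w with 0Rw and 0R²w.
(e): holds.

(a), (c), (e)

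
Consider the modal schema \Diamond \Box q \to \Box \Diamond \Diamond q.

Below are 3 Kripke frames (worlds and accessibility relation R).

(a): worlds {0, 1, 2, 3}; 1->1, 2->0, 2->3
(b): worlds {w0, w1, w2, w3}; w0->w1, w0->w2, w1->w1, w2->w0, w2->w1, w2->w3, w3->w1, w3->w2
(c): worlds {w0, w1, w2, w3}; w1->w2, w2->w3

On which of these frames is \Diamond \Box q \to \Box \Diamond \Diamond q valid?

This is the axiom for a generalized confluence (Geach) condition; its first-order frame correspondent is \forall x \forall y \forall z ((xRy \wedge xRz) \to \exists w (yRw \wedge z R^2 w)).
(a): fails — 2R0, 2R0 but no w with 0Rw and 0R²w.
(b): holds.
(c): fails — w1Rw2, w1Rw2 but no w with w2Rw and w2R²w.

(b)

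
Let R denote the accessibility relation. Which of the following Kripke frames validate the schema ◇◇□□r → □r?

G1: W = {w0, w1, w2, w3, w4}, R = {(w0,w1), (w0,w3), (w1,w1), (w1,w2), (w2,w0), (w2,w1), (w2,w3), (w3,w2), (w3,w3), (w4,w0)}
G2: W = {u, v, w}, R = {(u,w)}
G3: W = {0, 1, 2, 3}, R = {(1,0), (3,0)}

G2, G3

The schema corresponds to a generalized confluence (Geach) condition: ∀x ∀y ∀z ((xR²y ∧ xRz) → ∃w (yR²w ∧ z = w)).
G1: fails — w2R²w2, w2Rw0 but no w with w2R²w and w0=w.
G2: satisfies the condition.
G3: satisfies the condition.
Valid on: G2, G3.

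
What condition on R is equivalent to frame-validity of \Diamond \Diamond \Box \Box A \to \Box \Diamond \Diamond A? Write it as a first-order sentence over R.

This is a Sahlqvist (Geach-type) schema ◇^2□^2A → □^1◇^2A.
Minimal-valuation argument: fix x; take any y with xR^2y and any z with xR^1z. Set V(A) to the set of worlds R-reachable from y in exactly 2 steps. Then □^2A holds at y, so the antecedent holds at x; validity forces ◇^2A at z, giving a w with zR^2w and yR^2w.
First-order correspondent: \forall x \forall y \forall z ((x R^2 y \wedge xRz) \to \exists w (y R^2 w \wedge z R^2 w)).

\forall x \forall y \forall z ((x R^2 y \wedge xRz) \to \exists w (y R^2 w \wedge z R^2 w))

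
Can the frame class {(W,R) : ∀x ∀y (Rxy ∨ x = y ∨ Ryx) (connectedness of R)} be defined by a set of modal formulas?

If a class were modally definable it would be closed under disjoint unions (Goldblatt–Thomason).
Take 3 disjoint single-world reflexive frames: each is trivially connected, but their disjoint union has 3 worlds with no edge between distinct components, so it is not connected.
So the class is not modally definable.

No — not modally definable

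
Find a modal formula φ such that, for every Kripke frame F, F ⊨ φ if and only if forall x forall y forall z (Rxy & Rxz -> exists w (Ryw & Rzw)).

◇□q → □◇q

A defining formula is ◇□q → □◇q (the .2 axiom).
Suppose ◇□q→□◇q is valid. Take Rxy, Rxz and set V(q)={w : Ryw}. Then □q at y so ◇□q at x, so □◇q at x, so ◇q at z, giving w with Rzw and Ryw.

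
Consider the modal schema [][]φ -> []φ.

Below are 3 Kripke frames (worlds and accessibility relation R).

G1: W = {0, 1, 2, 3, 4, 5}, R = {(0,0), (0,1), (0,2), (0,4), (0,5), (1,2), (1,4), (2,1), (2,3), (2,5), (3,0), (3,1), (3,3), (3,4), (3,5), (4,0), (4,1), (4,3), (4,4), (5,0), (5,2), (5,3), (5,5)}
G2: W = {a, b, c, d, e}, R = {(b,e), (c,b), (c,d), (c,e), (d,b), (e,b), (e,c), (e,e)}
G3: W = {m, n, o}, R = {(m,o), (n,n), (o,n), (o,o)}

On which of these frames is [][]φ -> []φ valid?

G3

Frame correspondent (Sahlqvist): forall x forall y (Rxy -> exists z (Rxz & Rzy)) — i.e. density.
G1: fails — R12 but no z with R1z and Rz2.
G2: fails — Rcd but no z with Rcz and Rzd.
G3: holds.
Valid on: G3.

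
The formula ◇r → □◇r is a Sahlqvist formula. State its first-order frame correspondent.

the Euclidean property

This is the 5 axiom.
Its frame correspondent is the Euclidean property — ∀x ∀y ∀z (Rxy ∧ Rxz → Ryz).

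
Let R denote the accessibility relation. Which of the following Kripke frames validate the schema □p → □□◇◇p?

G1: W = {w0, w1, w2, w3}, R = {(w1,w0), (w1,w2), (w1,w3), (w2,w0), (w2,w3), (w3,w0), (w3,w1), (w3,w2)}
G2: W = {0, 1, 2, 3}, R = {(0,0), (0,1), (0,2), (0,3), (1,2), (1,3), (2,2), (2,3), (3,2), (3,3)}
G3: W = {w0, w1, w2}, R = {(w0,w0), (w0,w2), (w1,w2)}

G2

This is the axiom for a generalized confluence (Geach) condition; its first-order frame correspondent is ∀x ∀z (xR²z → ∃w (xRw ∧ zR²w)).
G1: fails — w1R²w0 but no w with w1Rw and w0R²w.
G2: condition met.
G3: fails — w0R²w2 but no w with w0Rw and w2R²w.
Valid on: G2.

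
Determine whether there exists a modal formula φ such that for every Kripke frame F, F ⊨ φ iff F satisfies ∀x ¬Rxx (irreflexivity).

If a class were modally definable it would be closed under surjective bounded morphisms (Goldblatt–Thomason).
The 2-cycle (worlds s,t with s→t→s) is irreflexive, and the map sending every world to a single reflexive point • is a surjective bounded morphism (forth: every edge maps to (•,•); back: every world has a successor). So any modal formula valid on the 2-cycle is also valid on the reflexive point, which is not irreflexive.
So the class is not modally definable.

No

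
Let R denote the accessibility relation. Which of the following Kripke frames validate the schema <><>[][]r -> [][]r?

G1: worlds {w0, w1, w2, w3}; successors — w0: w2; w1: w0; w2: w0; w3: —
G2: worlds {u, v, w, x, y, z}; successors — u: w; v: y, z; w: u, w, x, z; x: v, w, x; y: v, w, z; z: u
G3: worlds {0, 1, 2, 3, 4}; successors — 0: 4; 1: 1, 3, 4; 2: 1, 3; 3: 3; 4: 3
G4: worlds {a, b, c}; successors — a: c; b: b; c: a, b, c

This is the axiom for a generalized confluence (Geach) condition; its first-order frame correspondent is forall x forall y forall z ((x R^2 y & x R^2 z) -> exists w (y R^2 w & z = w)).
G1: ✓.
G2: fails — uR²z, uR²u but no t with zR²t and u=t.
G3: fails — 1R²3, 1R²1 but no w with 3R²w and 1=w.
G4: fails — aR²b, aR²a but no w with bR²w and a=w.
Valid on: G1.

G1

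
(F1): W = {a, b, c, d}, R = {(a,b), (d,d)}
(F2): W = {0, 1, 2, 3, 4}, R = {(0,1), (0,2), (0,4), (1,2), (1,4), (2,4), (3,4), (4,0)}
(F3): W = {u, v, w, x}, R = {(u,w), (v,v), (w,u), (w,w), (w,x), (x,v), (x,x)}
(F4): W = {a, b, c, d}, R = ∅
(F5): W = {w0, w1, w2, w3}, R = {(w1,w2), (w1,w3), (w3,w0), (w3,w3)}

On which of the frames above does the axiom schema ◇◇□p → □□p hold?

(F1), (F4)

Frame correspondent (Sahlqvist): ∀x ∀y ∀z ((xR²y ∧ xR²z) → ∃w (yRw ∧ z = w)) — i.e. a generalized confluence (Geach) condition.
(F1): satisfies the condition.
(F2): fails — 0R²0, 0R²0 but no w with 0Rw and 0=w.
(F3): fails — uR²u, uR²u but no t with uRt and u=t.
(F4): satisfies the condition.
(F5): fails — w1R²w0, w1R²w0 but no w with w0Rw and w0=w.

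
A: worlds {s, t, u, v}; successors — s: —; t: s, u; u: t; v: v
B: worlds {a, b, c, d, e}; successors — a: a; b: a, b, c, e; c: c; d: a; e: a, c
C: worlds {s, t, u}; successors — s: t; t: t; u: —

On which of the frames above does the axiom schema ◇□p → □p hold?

C

The schema corresponds to the Euclidean property: ∀x ∀y ∀z (Rxy ∧ Rxz → Ryz).
A: fails — Rtu and Rtu but not Ruu.
B: fails — Rbc and Rbb but not Rcb.
C: holds.
Valid on: C.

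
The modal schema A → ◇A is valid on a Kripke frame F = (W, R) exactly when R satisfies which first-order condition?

This is frame-equivalent to □A → A (substitute ¬A for A and contrapose).
Suppose □A→A is valid. At any x set V(A)={w : Rxw}. Then □A holds at x, so A holds at x, i.e. Rxx.

reflexivity: ∀x Rxx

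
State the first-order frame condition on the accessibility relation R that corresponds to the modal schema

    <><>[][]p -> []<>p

forall x forall y forall z ((x R^2 y & xRz) -> exists w (y R^2 w & zRw))

This is a Sahlqvist (Geach-type) schema ◇^2□^2p → □^1◇^1p.
Minimal-valuation argument: fix x; take any y with xR^2y and any z with xR^1z. Set V(p) to the set of worlds R-reachable from y in exactly 2 steps. Then □^2p holds at y, so the antecedent holds at x; validity forces ◇^1p at z, giving a w with zR^1w and yR^2w.
First-order correspondent: forall x forall y forall z ((x R^2 y & xRz) -> exists w (y R^2 w & zRw)).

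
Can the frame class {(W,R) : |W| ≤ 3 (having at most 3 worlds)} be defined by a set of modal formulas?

Not modally definable

Modal frame validity is preserved under disjoint unions.
Any modal formula valid on each of 4 disjoint one-world frames is valid on their disjoint union (validity is preserved under disjoint unions). Each one-world frame has |W|=1≤3, but the union has |W|=4.
So the class is not modally definable.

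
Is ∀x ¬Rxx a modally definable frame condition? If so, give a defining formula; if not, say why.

Modal frame validity is preserved under surjective bounded morphisms.
The 4-cycle (worlds a,b,c,d with a→b→c→d→a) is irreflexive, and the map sending every world to a single reflexive point • is a surjective bounded morphism (forth: every edge maps to (•,•); back: every world has a successor). So any modal formula valid on the 4-cycle is also valid on the reflexive point, which is not irreflexive.
So the class is not modally definable.

Not definable by any modal formula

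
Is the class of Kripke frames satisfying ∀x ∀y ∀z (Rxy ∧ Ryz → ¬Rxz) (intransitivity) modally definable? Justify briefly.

Modal frame validity is preserved under surjective bounded morphisms.
The 3-cycle (worlds w0,w1,w2 with w0→w1→w2→w0) is intransitive. Mapping every world to a single reflexive point • is a surjective bounded morphism; the reflexive point is not intransitive (R••∧R•• but R••).
So no modal formula (or set of formulas) defines exactly the intransitive frames.

Not modally definable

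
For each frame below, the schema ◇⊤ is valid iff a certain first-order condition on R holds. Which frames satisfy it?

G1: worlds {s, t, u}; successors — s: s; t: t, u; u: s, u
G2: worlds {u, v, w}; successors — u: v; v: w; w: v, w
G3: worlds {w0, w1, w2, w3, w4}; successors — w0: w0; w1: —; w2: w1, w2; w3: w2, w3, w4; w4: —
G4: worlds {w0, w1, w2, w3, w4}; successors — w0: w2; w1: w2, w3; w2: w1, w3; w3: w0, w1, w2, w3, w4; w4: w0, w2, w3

This is the axiom for seriality; its first-order frame correspondent is ∀x ∃y Rxy.
G1: satisfies the condition.
G2: satisfies the condition.
G3: fails — world w1 has no successor.
G4: satisfies the condition.

G1, G2, G4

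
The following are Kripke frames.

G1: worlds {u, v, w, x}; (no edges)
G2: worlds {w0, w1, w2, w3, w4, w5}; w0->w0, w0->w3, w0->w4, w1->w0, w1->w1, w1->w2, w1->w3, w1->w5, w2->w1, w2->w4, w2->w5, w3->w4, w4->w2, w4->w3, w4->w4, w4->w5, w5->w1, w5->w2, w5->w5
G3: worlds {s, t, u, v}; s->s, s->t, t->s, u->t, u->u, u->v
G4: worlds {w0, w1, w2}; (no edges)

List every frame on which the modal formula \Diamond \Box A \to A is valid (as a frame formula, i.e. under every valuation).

The schema corresponds to a generalized confluence (Geach) condition: \forall x \forall y (xRy \to \exists w (yRw \wedge x = w)).
G1: holds.
G2: fails — w0Rw3 but no w with w3Rw and w0=w.
G3: fails — uRt but no w with tRw and u=w.
G4: holds.
Valid on: G1, G4.

G1, G4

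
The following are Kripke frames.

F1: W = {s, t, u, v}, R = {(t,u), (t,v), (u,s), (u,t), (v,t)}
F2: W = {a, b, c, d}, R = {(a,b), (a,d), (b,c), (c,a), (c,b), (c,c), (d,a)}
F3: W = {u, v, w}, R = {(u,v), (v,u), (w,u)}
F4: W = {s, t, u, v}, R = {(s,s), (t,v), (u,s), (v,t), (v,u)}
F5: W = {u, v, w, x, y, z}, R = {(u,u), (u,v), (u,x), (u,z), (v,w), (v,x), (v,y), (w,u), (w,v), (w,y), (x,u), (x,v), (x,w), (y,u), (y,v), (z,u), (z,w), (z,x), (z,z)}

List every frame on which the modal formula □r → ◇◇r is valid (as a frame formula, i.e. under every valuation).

F5

The schema corresponds to a generalized confluence (Geach) condition: ∀x ∃w (xRw ∧ xR²w).
F1: fails — at s but no w with sRw and sR²w.
F2: fails — at a but no w with aRw and aR²w.
F3: fails — at u but no t with uRt and uR²t.
F4: fails — at t but no w with tRw and tR²w.
F5: ✓.
Valid on: F5.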